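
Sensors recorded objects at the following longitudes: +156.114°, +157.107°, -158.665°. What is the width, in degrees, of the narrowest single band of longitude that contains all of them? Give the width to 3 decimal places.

Sort the longitudes: -158.665°, +156.114°, +157.107°.
Eastward gaps between consecutive values (wrapping around): 314.779°, 0.993°, 44.228°.
Largest gap = 314.779° ⇒ minimal covering band is its complement: 360° − 314.779° = 45.221°.
Band runs from +156.114° eastward to -158.665°, crossing the antimeridian.

45.221°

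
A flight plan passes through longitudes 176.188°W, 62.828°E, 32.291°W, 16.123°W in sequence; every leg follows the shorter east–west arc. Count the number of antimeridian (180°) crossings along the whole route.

Leg 1: -176.188° → +62.828°, shortest Δλ = -120.984° (west) — crosses 180°.
Leg 2: +62.828° → -32.291°, shortest Δλ = -95.119° (west) — does not cross 180°.
Leg 3: -32.291° → -16.123°, shortest Δλ = 16.168° (east) — does not cross 180°.
Total crossings: 1.

1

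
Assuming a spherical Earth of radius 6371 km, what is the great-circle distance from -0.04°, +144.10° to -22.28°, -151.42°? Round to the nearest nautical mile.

Δλ = -151.42 − 144.10 = -295.52°; wrapped into (−180°, 180°]: 64.48°.
Δφ = -22.28 − -0.04 = -22.24°.
a = sin²(Δφ/2) + cos φ₁ · cos φ₂ · sin²(Δλ/2) = 0.300537.
c = 2·atan2(√a, √(1−a)) = 1.16045 rad → d = 6371·c ≈ 7393.23 km ≈ 3992.03 nmi.

3992 nmi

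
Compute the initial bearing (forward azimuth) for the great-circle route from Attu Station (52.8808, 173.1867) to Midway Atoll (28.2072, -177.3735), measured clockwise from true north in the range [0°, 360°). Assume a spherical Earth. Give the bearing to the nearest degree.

160°

Δλ = -177.3735 − 173.1867 = -350.5602°; wrapped into (−180°, 180°]: 9.4398°.
θ = atan2( sin Δλ · cos φ₂ , cos φ₁ · sin φ₂ − sin φ₁ · cos φ₂ · cos Δλ )
  = atan2(0.14453, -0.40793) = 160.490° → normalised to [0°, 360°): 160.490°.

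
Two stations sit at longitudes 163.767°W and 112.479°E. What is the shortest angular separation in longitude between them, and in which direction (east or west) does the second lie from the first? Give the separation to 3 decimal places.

83.754° west

Raw difference: 112.479 − -163.767 = 276.246°.
Normalise into (−180°, 180°]: 276.246° − 360° = -83.754°.
Negative ⇒ the second point lies to the west; separation 83.754°.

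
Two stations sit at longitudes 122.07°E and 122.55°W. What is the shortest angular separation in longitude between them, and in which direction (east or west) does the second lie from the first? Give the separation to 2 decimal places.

115.38° east

Raw difference: -122.55 − 122.07 = -244.62°.
Normalise into (−180°, 180°]: -244.62° + 360° = 115.38°.
Positive ⇒ the second point lies to the east; separation 115.38°.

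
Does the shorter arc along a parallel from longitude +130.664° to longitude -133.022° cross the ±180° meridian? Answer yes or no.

Yes

Naïve |-133.022 − 130.664| = 263.686° > 180°, so the shorter arc goes the other way round — across 180°.
Signed shortest Δλ = ((-133.022 − 130.664 + 180) mod 360) − 180 = 96.314°.
Going east by 96.314° from +130.664° passes through 180° before reaching -133.022°.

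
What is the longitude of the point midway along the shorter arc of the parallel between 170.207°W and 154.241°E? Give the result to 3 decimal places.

172.017°E

Signed shortest Δλ from -170.207° to +154.241° is -35.552°.
Midpoint longitude = -170.207° + (-35.552°)/2 = -170.207° − 17.776° = -187.983°.
Normalise into (−180°, 180°]: +172.017°.
(The naïve average (-170.207 + +154.241)/2 = -7.983° is on the wrong side of the globe.)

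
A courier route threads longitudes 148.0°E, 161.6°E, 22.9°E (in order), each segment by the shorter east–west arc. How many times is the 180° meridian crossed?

0

Leg 1: +148.0° → +161.6°, shortest Δλ = 13.6° (east) — does not cross 180°.
Leg 2: +161.6° → +22.9°, shortest Δλ = -138.7° (west) — does not cross 180°.
Total crossings: 0.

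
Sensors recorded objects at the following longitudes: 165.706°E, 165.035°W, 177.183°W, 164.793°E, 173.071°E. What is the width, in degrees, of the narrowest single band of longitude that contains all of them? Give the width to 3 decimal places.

Sort the longitudes: -177.183°, -165.035°, +164.793°, +165.706°, +173.071°.
Eastward gaps between consecutive values (wrapping around): 12.148°, 329.828°, 0.913°, 7.365°, 9.746°.
Largest gap = 329.828° ⇒ minimal covering band is its complement: 360° − 329.828° = 30.172°.
Band runs from +164.793° eastward to -165.035°, crossing the antimeridian.

30.172°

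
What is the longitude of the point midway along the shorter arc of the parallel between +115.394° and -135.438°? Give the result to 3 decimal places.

+169.978°

Signed shortest Δλ from +115.394° to -135.438° is +109.168°.
Midpoint longitude = +115.394° + (+109.168°)/2 = +115.394° + 54.584° = +169.978°.
(The naïve average (+115.394 + -135.438)/2 = -10.022° is on the wrong side of the globe.)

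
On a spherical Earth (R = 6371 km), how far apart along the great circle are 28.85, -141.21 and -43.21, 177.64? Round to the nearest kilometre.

Δλ = 177.64 − -141.21 = 318.85°; wrapped into (−180°, 180°]: -41.15°.
Δφ = -43.21 − 28.85 = -72.06°.
a = sin²(Δφ/2) + cos φ₁ · cos φ₂ · sin²(Δλ/2) = 0.424834.
c = 2·atan2(√a, √(1−a)) = 1.41989 rad → d = 6371·c ≈ 9046.13 km.

9046 km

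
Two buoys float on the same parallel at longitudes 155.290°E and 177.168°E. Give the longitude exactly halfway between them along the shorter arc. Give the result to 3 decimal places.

Signed shortest Δλ from +155.290° to +177.168° is +21.878°.
Midpoint longitude = +155.290° + (+21.878°)/2 = +155.290° + 10.939° = +166.229°.

166.229°E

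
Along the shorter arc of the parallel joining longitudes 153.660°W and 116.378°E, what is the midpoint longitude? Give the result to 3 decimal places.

161.359°E

Signed shortest Δλ from -153.660° to +116.378° is -89.962°.
Midpoint longitude = -153.660° + (-89.962°)/2 = -153.660° − 44.981° = -198.641°.
Normalise into (−180°, 180°]: +161.359°.
(The naïve average (-153.660 + +116.378)/2 = -18.641° is on the wrong side of the globe.)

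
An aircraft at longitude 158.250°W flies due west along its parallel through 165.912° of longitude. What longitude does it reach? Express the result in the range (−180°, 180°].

35.838°E

Start at -158.250°; shift −165.912° → -324.162°.
-324.162° lies outside (−180°, 180°]; add 360° → +35.838°.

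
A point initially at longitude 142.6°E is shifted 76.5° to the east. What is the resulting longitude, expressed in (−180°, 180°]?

Start at +142.6°; shift +76.5° → +219.1°.
+219.1° lies outside (−180°, 180°]; subtract 360° → -140.9°.

140.9°W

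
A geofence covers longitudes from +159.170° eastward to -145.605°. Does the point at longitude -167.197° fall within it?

Yes

Band width going east from +159.170° to -145.605°: ((-145.605 − 159.170) mod 360) = 55.225°.
Offset of -167.197° east of the west edge: ((-167.197 − 159.170) mod 360) = 33.633°.
33.633° ≤ 55.225° ⇒ inside.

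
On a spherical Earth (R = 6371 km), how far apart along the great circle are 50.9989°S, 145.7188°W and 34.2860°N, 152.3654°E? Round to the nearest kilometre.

11245 km

Δλ = 152.3654 − -145.7188 = 298.0842°; wrapped into (−180°, 180°]: -61.9158°.
Δφ = 34.2860 − -50.9989 = 85.2849°.
a = sin²(Δφ/2) + cos φ₁ · cos φ₂ · sin²(Δλ/2) = 0.596494.
c = 2·atan2(√a, √(1−a)) = 1.76500 rad → d = 6371·c ≈ 11244.83 km.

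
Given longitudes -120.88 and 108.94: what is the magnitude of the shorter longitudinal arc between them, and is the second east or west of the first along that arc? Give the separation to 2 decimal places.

130.18° west

Raw difference: 108.94 − -120.88 = 229.82°.
Normalise into (−180°, 180°]: 229.82° − 360° = -130.18°.
Negative ⇒ the second point lies to the west; separation 130.18°.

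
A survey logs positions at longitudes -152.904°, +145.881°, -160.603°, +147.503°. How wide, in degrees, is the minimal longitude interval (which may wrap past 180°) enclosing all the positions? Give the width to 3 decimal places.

61.215°

Sort the longitudes: -160.603°, -152.904°, +145.881°, +147.503°.
Eastward gaps between consecutive values (wrapping around): 7.699°, 298.785°, 1.622°, 51.894°.
Largest gap = 298.785° ⇒ minimal covering band is its complement: 360° − 298.785° = 61.215°.
Band runs from +145.881° eastward to -152.904°, crossing the antimeridian.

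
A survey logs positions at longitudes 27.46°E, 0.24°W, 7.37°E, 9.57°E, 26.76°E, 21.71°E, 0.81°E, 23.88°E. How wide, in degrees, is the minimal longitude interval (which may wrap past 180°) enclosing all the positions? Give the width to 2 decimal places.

Sort the longitudes: -0.24°, +0.81°, +7.37°, +9.57°, +21.71°, +23.88°, +26.76°, +27.46°.
Eastward gaps between consecutive values (wrapping around): 1.05°, 6.56°, 2.20°, 12.14°, 2.17°, 2.88°, 0.70°, 332.30°.
Largest gap = 332.30° ⇒ minimal covering band is its complement: 360° − 332.30° = 27.70°.
Band runs from -0.24° eastward to +27.46°.

27.70°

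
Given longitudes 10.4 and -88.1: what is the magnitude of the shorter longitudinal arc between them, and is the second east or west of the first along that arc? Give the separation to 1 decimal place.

98.5° west

Raw difference: -88.1 − 10.4 = -98.5°.
Normalise into (−180°, 180°]: -98.5° stays -98.5°.
Negative ⇒ the second point lies to the west; separation 98.5°.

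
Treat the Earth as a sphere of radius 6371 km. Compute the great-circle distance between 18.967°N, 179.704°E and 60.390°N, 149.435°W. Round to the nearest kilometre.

Δλ = -149.435 − 179.704 = -329.139°; wrapped into (−180°, 180°]: 30.861°.
Δφ = 60.390 − 18.967 = 41.423°.
a = sin²(Δφ/2) + cos φ₁ · cos φ₂ · sin²(Δλ/2) = 0.158156.
c = 2·atan2(√a, √(1−a)) = 0.81799 rad → d = 6371·c ≈ 5211.43 km.

5211 km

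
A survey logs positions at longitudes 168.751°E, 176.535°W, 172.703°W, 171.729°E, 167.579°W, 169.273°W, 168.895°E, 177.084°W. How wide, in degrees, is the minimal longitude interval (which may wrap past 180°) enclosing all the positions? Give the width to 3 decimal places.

23.670°

Sort the longitudes: -177.084°, -176.535°, -172.703°, -169.273°, -167.579°, +168.751°, +168.895°, +171.729°.
Eastward gaps between consecutive values (wrapping around): 0.549°, 3.832°, 3.430°, 1.694°, 336.330°, 0.144°, 2.834°, 11.187°.
Largest gap = 336.330° ⇒ minimal covering band is its complement: 360° − 336.330° = 23.670°.
Band runs from +168.751° eastward to -167.579°, crossing the antimeridian.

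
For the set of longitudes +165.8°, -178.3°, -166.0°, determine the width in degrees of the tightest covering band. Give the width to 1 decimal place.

28.2°

Sort the longitudes: -178.3°, -166.0°, +165.8°.
Eastward gaps between consecutive values (wrapping around): 12.3°, 331.8°, 15.9°.
Largest gap = 331.8° ⇒ minimal covering band is its complement: 360° − 331.8° = 28.2°.
Band runs from +165.8° eastward to -166.0°, crossing the antimeridian.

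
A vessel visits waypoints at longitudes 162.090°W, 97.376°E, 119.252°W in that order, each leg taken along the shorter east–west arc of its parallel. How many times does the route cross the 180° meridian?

2

Leg 1: -162.090° → +97.376°, shortest Δλ = -100.534° (west) — crosses 180°.
Leg 2: +97.376° → -119.252°, shortest Δλ = 143.372° (east) — crosses 180°.
Total crossings: 2.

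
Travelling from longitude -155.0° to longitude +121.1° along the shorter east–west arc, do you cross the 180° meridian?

Naïve |121.1 − -155.0| = 276.1° > 180°, so the shorter arc goes the other way round — across 180°.
Signed shortest Δλ = ((121.1 − -155.0 + 180) mod 360) − 180 = -83.9°.
Going west by 83.9° from -155.0° passes through 180° before reaching +121.1°.

Yes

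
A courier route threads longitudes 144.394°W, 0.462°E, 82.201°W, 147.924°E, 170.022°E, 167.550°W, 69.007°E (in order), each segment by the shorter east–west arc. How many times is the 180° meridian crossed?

Leg 1: -144.394° → +0.462°, shortest Δλ = 144.856° (east) — does not cross 180°.
Leg 2: +0.462° → -82.201°, shortest Δλ = -82.663° (west) — does not cross 180°.
Leg 3: -82.201° → +147.924°, shortest Δλ = -129.875° (west) — crosses 180°.
Leg 4: +147.924° → +170.022°, shortest Δλ = 22.098° (east) — does not cross 180°.
Leg 5: +170.022° → -167.550°, shortest Δλ = 22.428° (east) — crosses 180°.
Leg 6: -167.550° → +69.007°, shortest Δλ = -123.443° (west) — crosses 180°.
Total crossings: 3.

3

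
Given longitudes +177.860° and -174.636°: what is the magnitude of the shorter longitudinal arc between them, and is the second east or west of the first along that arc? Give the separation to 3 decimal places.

Raw difference: -174.636 − 177.860 = -352.496°.
Normalise into (−180°, 180°]: -352.496° + 360° = 7.504°.
Positive ⇒ the second point lies to the east; separation 7.504°.

7.504° east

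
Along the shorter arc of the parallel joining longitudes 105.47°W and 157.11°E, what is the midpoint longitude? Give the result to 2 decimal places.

Signed shortest Δλ from -105.47° to +157.11° is -97.42°.
Midpoint longitude = -105.47° + (-97.42°)/2 = -105.47° − 48.71° = -154.18°.
(The naïve average (-105.47 + +157.11)/2 = 25.82° is on the wrong side of the globe.)

154.18°W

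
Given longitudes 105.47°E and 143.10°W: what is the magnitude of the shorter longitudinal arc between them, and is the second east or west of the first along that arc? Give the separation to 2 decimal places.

111.43° east

Raw difference: -143.10 − 105.47 = -248.57°.
Normalise into (−180°, 180°]: -248.57° + 360° = 111.43°.
Positive ⇒ the second point lies to the east; separation 111.43°.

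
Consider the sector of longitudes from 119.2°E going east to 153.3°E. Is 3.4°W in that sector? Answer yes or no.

No

Band width going east from +119.2° to +153.3°: ((153.3 − 119.2) mod 360) = 34.1°.
Offset of -3.4° east of the west edge: ((-3.4 − 119.2) mod 360) = 237.4°.
237.4° > 34.1° ⇒ outside.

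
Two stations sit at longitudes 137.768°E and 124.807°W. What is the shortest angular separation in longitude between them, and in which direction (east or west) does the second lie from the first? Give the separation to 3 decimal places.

Raw difference: -124.807 − 137.768 = -262.575°.
Normalise into (−180°, 180°]: -262.575° + 360° = 97.425°.
Positive ⇒ the second point lies to the east; separation 97.425°.

97.425° east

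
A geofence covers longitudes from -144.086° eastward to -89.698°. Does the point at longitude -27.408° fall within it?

Band width going east from -144.086° to -89.698°: ((-89.698 − -144.086) mod 360) = 54.388°.
Offset of -27.408° east of the west edge: ((-27.408 − -144.086) mod 360) = 116.678°.
116.678° > 54.388° ⇒ outside.

No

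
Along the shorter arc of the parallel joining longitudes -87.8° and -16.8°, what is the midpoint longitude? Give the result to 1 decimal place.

Signed shortest Δλ from -87.8° to -16.8° is +71.0°.
Midpoint longitude = -87.8° + (+71.0°)/2 = -87.8° + 35.5° = -52.3°.

-52.3°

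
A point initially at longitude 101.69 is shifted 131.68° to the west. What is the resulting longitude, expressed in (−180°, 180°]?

Start at +101.69°; shift −131.68° → -29.99°.
-29.99° already lies in (−180°, 180°].

-29.99°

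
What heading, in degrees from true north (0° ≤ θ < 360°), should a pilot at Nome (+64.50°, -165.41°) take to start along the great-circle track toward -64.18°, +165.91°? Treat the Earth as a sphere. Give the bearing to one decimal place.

Δλ = 165.91 − -165.41 = 331.32°; wrapped into (−180°, 180°]: -28.68°.
θ = atan2( sin Δλ · cos φ₂ , cos φ₁ · sin φ₂ − sin φ₁ · cos φ₂ · cos Δλ )
  = atan2(-0.20903, -0.73242) = -164.072° → normalised to [0°, 360°): 195.928°.

195.9°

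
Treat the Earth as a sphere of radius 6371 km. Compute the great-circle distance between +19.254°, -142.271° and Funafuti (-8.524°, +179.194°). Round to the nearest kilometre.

Δλ = 179.194 − -142.271 = 321.465°; wrapped into (−180°, 180°]: -38.535°.
Δφ = -8.524 − 19.254 = -27.778°.
a = sin²(Δφ/2) + cos φ₁ · cos φ₂ · sin²(Δλ/2) = 0.159280.
c = 2·atan2(√a, √(1−a)) = 0.82107 rad → d = 6371·c ≈ 5231.03 km.

5231 km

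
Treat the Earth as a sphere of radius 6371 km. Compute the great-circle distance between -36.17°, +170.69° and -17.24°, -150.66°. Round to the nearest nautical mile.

2342 nmi

Δλ = -150.66 − 170.69 = -321.35°; wrapped into (−180°, 180°]: 38.65°.
Δφ = -17.24 − -36.17 = 18.93°.
a = sin²(Δφ/2) + cos φ₁ · cos φ₂ · sin²(Δλ/2) = 0.111476.
c = 2·atan2(√a, √(1−a)) = 0.68083 rad → d = 6371·c ≈ 4337.59 km ≈ 2342.11 nmi.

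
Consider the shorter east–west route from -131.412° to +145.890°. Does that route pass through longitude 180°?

Naïve |145.890 − -131.412| = 277.302° > 180°, so the shorter arc goes the other way round — across 180°.
Signed shortest Δλ = ((145.890 − -131.412 + 180) mod 360) − 180 = -82.698°.
Going west by 82.698° from -131.412° passes through 180° before reaching +145.890°.

Yes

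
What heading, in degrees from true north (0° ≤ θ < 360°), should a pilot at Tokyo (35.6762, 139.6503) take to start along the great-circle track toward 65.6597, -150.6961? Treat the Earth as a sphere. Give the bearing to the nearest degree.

30°

Δλ = -150.6961 − 139.6503 = -290.3464°; wrapped into (−180°, 180°]: 69.6536°.
θ = atan2( sin Δλ · cos φ₂ , cos φ₁ · sin φ₂ − sin φ₁ · cos φ₂ · cos Δλ )
  = atan2(0.38644, 0.65655) = 30.481° → normalised to [0°, 360°): 30.481°.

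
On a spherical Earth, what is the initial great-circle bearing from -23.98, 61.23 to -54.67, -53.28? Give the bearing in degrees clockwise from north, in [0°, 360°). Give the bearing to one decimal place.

212.0°

Δλ = -53.28 − 61.23 = -114.51°.
θ = atan2( sin Δλ · cos φ₂ , cos φ₁ · sin φ₂ − sin φ₁ · cos φ₂ · cos Δλ )
  = atan2(-0.52617, -0.84292) = -148.026° → normalised to [0°, 360°): 211.974°.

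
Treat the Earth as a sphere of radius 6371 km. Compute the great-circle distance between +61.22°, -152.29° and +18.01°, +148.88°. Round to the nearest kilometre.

6613 km

Δλ = 148.88 − -152.29 = 301.17°; wrapped into (−180°, 180°]: -58.83°.
Δφ = 18.01 − 61.22 = -43.21°.
a = sin²(Δφ/2) + cos φ₁ · cos φ₂ · sin²(Δλ/2) = 0.246016.
c = 2·atan2(√a, √(1−a)) = 1.03797 rad → d = 6371·c ≈ 6612.91 km.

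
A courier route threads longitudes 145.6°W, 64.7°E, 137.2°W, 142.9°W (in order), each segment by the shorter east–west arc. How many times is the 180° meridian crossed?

Leg 1: -145.6° → +64.7°, shortest Δλ = -149.7° (west) — crosses 180°.
Leg 2: +64.7° → -137.2°, shortest Δλ = 158.1° (east) — crosses 180°.
Leg 3: -137.2° → -142.9°, shortest Δλ = -5.7° (west) — does not cross 180°.
Total crossings: 2.

2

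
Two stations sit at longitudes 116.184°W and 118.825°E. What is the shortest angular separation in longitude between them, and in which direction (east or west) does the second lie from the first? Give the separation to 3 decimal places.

124.991° west

Raw difference: 118.825 − -116.184 = 235.009°.
Normalise into (−180°, 180°]: 235.009° − 360° = -124.991°.
Negative ⇒ the second point lies to the west; separation 124.991°.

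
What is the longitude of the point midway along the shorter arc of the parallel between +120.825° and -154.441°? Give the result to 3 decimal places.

+163.192°

Signed shortest Δλ from +120.825° to -154.441° is +84.734°.
Midpoint longitude = +120.825° + (+84.734°)/2 = +120.825° + 42.367° = +163.192°.
(The naïve average (+120.825 + -154.441)/2 = -16.808° is on the wrong side of the globe.)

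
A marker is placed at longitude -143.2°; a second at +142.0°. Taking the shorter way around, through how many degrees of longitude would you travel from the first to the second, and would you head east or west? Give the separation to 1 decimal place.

74.8° west

Raw difference: 142.0 − -143.2 = 285.2°.
Normalise into (−180°, 180°]: 285.2° − 360° = -74.8°.
Negative ⇒ the second point lies to the west; separation 74.8°.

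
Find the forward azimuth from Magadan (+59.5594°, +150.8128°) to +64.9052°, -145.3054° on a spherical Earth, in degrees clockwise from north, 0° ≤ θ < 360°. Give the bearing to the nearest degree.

52°

Δλ = -145.3054 − 150.8128 = -296.1182°; wrapped into (−180°, 180°]: 63.8818°.
θ = atan2( sin Δλ · cos φ₂ , cos φ₁ · sin φ₂ − sin φ₁ · cos φ₂ · cos Δλ )
  = atan2(0.38081, 0.29785) = 51.969° → normalised to [0°, 360°): 51.969°.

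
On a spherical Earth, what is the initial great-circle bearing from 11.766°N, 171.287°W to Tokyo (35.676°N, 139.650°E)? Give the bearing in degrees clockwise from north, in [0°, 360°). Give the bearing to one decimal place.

307.0°

Δλ = 139.650 − -171.287 = 310.937°; wrapped into (−180°, 180°]: -49.063°.
θ = atan2( sin Δλ · cos φ₂ , cos φ₁ · sin φ₂ − sin φ₁ · cos φ₂ · cos Δλ )
  = atan2(-0.61366, 0.46241) = -53.001° → normalised to [0°, 360°): 306.999°.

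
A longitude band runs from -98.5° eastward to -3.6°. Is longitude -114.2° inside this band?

Band width going east from -98.5° to -3.6°: ((-3.6 − -98.5) mod 360) = 94.9°.
Offset of -114.2° east of the west edge: ((-114.2 − -98.5) mod 360) = 344.3°.
344.3° > 94.9° ⇒ outside.

No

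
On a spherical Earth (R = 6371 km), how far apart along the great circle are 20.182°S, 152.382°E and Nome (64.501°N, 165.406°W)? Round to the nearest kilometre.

10085 km

Δλ = -165.406 − 152.382 = -317.788°; wrapped into (−180°, 180°]: 42.212°.
Δφ = 64.501 − -20.182 = 84.683°.
a = sin²(Δφ/2) + cos φ₁ · cos φ₂ · sin²(Δλ/2) = 0.506061.
c = 2·atan2(√a, √(1−a)) = 1.58292 rad → d = 6371·c ≈ 10084.78 km.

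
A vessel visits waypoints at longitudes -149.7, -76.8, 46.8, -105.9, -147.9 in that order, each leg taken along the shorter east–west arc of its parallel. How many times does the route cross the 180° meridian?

0

Leg 1: -149.7° → -76.8°, shortest Δλ = 72.9° (east) — does not cross 180°.
Leg 2: -76.8° → +46.8°, shortest Δλ = 123.6° (east) — does not cross 180°.
Leg 3: +46.8° → -105.9°, shortest Δλ = -152.7° (west) — does not cross 180°.
Leg 4: -105.9° → -147.9°, shortest Δλ = -42.0° (west) — does not cross 180°.
Total crossings: 0.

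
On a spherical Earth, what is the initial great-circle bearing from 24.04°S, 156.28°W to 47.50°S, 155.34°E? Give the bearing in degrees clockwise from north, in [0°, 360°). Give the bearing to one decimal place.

Δλ = 155.34 − -156.28 = 311.62°; wrapped into (−180°, 180°]: -48.38°.
θ = atan2( sin Δλ · cos φ₂ , cos φ₁ · sin φ₂ − sin φ₁ · cos φ₂ · cos Δλ )
  = atan2(-0.50505, -0.49053) = -134.165° → normalised to [0°, 360°): 225.835°.

225.8°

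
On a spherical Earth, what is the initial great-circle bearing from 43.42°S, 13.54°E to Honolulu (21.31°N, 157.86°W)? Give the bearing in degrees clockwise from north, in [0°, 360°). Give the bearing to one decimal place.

Δλ = -157.86 − 13.54 = -171.40°.
θ = atan2( sin Δλ · cos φ₂ , cos φ₁ · sin φ₂ − sin φ₁ · cos φ₂ · cos Δλ )
  = atan2(-0.13931, -0.36919) = -159.326° → normalised to [0°, 360°): 200.674°.

200.7°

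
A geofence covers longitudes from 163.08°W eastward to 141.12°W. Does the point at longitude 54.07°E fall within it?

Band width going east from -163.08° to -141.12°: ((-141.12 − -163.08) mod 360) = 21.96°.
Offset of +54.07° east of the west edge: ((54.07 − -163.08) mod 360) = 217.15°.
217.15° > 21.96° ⇒ outside.

No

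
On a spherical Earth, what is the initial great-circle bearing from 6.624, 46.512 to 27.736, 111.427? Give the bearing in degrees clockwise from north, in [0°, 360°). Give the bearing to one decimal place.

Δλ = 111.427 − 46.512 = 64.915°.
θ = atan2( sin Δλ · cos φ₂ , cos φ₁ · sin φ₂ − sin φ₁ · cos φ₂ · cos Δλ )
  = atan2(0.80162, 0.41901) = 62.404° → normalised to [0°, 360°): 62.404°.

62.4°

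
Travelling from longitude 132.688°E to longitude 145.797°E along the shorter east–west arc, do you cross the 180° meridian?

Signed shortest Δλ = ((145.797 − 132.688 + 180) mod 360) − 180 = 13.109°.
Going east by 13.109° from +132.688° reaches +145.797° without touching 180°.

No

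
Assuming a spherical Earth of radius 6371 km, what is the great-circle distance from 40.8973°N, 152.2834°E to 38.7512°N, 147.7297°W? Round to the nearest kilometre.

5026 km

Δλ = -147.7297 − 152.2834 = -300.0131°; wrapped into (−180°, 180°]: 59.9869°.
Δφ = 38.7512 − 40.8973 = -2.1461°.
a = sin²(Δφ/2) + cos φ₁ · cos φ₂ · sin²(Δλ/2) = 0.147665.
c = 2·atan2(√a, √(1−a)) = 0.78884 rad → d = 6371·c ≈ 5025.70 km.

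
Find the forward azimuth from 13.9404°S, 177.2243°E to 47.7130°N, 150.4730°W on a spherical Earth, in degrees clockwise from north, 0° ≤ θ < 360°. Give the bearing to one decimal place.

22.8°

Δλ = -150.4730 − 177.2243 = -327.6973°; wrapped into (−180°, 180°]: 32.3027°.
θ = atan2( sin Δλ · cos φ₂ , cos φ₁ · sin φ₂ − sin φ₁ · cos φ₂ · cos Δλ )
  = atan2(0.35956, 0.85500) = 22.809° → normalised to [0°, 360°): 22.809°.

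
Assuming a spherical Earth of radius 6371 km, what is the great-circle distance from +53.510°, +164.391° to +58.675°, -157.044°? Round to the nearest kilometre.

2424 km

Δλ = -157.044 − 164.391 = -321.435°; wrapped into (−180°, 180°]: 38.565°.
Δφ = 58.675 − 53.510 = 5.165°.
a = sin²(Δφ/2) + cos φ₁ · cos φ₂ · sin²(Δλ/2) = 0.035745.
c = 2·atan2(√a, √(1−a)) = 0.38042 rad → d = 6371·c ≈ 2423.64 km.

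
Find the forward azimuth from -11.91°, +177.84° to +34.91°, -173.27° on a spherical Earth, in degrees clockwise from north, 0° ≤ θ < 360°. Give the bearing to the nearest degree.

Δλ = -173.27 − 177.84 = -351.11°; wrapped into (−180°, 180°]: 8.89°.
θ = atan2( sin Δλ · cos φ₂ , cos φ₁ · sin φ₂ − sin φ₁ · cos φ₂ · cos Δλ )
  = atan2(0.12673, 0.72717) = 9.886° → normalised to [0°, 360°): 9.886°.

10°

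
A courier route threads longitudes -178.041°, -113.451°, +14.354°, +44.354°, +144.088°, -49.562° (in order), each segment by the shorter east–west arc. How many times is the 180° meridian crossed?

1

Leg 1: -178.041° → -113.451°, shortest Δλ = 64.59° (east) — does not cross 180°.
Leg 2: -113.451° → +14.354°, shortest Δλ = 127.805° (east) — does not cross 180°.
Leg 3: +14.354° → +44.354°, shortest Δλ = 30.0° (east) — does not cross 180°.
Leg 4: +44.354° → +144.088°, shortest Δλ = 99.734° (east) — does not cross 180°.
Leg 5: +144.088° → -49.562°, shortest Δλ = 166.35° (east) — crosses 180°.
Total crossings: 1.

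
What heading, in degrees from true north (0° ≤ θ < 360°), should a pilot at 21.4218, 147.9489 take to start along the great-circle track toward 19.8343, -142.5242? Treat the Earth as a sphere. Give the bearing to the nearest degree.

77°

Δλ = -142.5242 − 147.9489 = -290.4731°; wrapped into (−180°, 180°]: 69.5269°.
θ = atan2( sin Δλ · cos φ₂ , cos φ₁ · sin φ₂ − sin φ₁ · cos φ₂ · cos Δλ )
  = atan2(0.88126, 0.19569) = 77.480° → normalised to [0°, 360°): 77.480°.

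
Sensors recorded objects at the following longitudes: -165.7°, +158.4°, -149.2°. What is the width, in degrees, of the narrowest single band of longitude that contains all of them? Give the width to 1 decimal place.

52.4°

Sort the longitudes: -165.7°, -149.2°, +158.4°.
Eastward gaps between consecutive values (wrapping around): 16.5°, 307.6°, 35.9°.
Largest gap = 307.6° ⇒ minimal covering band is its complement: 360° − 307.6° = 52.4°.
Band runs from +158.4° eastward to -149.2°, crossing the antimeridian.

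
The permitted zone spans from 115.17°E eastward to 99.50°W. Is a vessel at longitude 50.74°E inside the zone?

Band width going east from +115.17° to -99.50°: ((-99.50 − 115.17) mod 360) = 145.33°.
Offset of +50.74° east of the west edge: ((50.74 − 115.17) mod 360) = 295.57°.
295.57° > 145.33° ⇒ outside.

No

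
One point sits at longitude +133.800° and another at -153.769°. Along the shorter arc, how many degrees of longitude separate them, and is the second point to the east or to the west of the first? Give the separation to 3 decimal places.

Raw difference: -153.769 − 133.800 = -287.569°.
Normalise into (−180°, 180°]: -287.569° + 360° = 72.431°.
Positive ⇒ the second point lies to the east; separation 72.431°.

72.431° east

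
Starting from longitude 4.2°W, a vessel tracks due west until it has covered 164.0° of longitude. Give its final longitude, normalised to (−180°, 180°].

Start at -4.2°; shift −164.0° → -168.2°.
-168.2° already lies in (−180°, 180°].

168.2°W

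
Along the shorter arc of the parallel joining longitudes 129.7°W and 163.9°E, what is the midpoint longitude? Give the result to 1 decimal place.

162.9°W

Signed shortest Δλ from -129.7° to +163.9° is -66.4°.
Midpoint longitude = -129.7° + (-66.4°)/2 = -129.7° − 33.2° = -162.9°.
(The naïve average (-129.7 + +163.9)/2 = 17.1° is on the wrong side of the globe.)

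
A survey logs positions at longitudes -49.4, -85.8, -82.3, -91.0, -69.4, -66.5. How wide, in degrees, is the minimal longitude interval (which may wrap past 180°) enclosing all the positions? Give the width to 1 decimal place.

41.6°

Sort the longitudes: -91.0°, -85.8°, -82.3°, -69.4°, -66.5°, -49.4°.
Eastward gaps between consecutive values (wrapping around): 5.2°, 3.5°, 12.9°, 2.9°, 17.1°, 318.4°.
Largest gap = 318.4° ⇒ minimal covering band is its complement: 360° − 318.4° = 41.6°.
Band runs from -91.0° eastward to -49.4°.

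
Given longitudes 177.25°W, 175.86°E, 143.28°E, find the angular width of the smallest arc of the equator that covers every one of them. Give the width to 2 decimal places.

Sort the longitudes: -177.25°, +143.28°, +175.86°.
Eastward gaps between consecutive values (wrapping around): 320.53°, 32.58°, 6.89°.
Largest gap = 320.53° ⇒ minimal covering band is its complement: 360° − 320.53° = 39.47°.
Band runs from +143.28° eastward to -177.25°, crossing the antimeridian.

39.47°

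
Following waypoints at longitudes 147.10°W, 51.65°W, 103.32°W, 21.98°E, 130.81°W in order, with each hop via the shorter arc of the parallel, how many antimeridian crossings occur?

Leg 1: -147.10° → -51.65°, shortest Δλ = 95.45° (east) — does not cross 180°.
Leg 2: -51.65° → -103.32°, shortest Δλ = -51.67° (west) — does not cross 180°.
Leg 3: -103.32° → +21.98°, shortest Δλ = 125.3° (east) — does not cross 180°.
Leg 4: +21.98° → -130.81°, shortest Δλ = -152.79° (west) — does not cross 180°.
Total crossings: 0.

0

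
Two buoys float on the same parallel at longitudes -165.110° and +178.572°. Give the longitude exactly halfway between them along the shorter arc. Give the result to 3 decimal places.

Signed shortest Δλ from -165.110° to +178.572° is -16.318°.
Midpoint longitude = -165.110° + (-16.318°)/2 = -165.110° − 8.159° = -173.269°.
(The naïve average (-165.110 + +178.572)/2 = 6.731° is on the wrong side of the globe.)

-173.269°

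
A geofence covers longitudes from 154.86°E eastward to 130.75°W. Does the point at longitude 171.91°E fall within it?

Band width going east from +154.86° to -130.75°: ((-130.75 − 154.86) mod 360) = 74.39°.
Offset of +171.91° east of the west edge: ((171.91 − 154.86) mod 360) = 17.05°.
17.05° ≤ 74.39° ⇒ inside.

Yes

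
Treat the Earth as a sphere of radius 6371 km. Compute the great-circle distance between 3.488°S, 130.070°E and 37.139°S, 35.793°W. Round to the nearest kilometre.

Δλ = -35.793 − 130.070 = -165.863°.
Δφ = -37.139 − -3.488 = -33.651°.
a = sin²(Δφ/2) + cos φ₁ · cos φ₂ · sin²(Δλ/2) = 0.867433.
c = 2·atan2(√a, √(1−a)) = 2.39627 rad → d = 6371·c ≈ 15266.61 km.

15267 km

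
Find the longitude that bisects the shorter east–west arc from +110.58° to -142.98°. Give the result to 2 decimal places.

+163.80°

Signed shortest Δλ from +110.58° to -142.98° is +106.44°.
Midpoint longitude = +110.58° + (+106.44°)/2 = +110.58° + 53.22° = +163.80°.
(The naïve average (+110.58 + -142.98)/2 = -16.2° is on the wrong side of the globe.)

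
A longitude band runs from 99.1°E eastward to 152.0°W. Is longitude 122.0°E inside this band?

Yes

Band width going east from +99.1° to -152.0°: ((-152.0 − 99.1) mod 360) = 108.9°.
Offset of +122.0° east of the west edge: ((122.0 − 99.1) mod 360) = 22.9°.
22.9° ≤ 108.9° ⇒ inside.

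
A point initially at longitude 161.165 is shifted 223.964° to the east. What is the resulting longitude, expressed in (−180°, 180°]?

Start at +161.165°; shift +223.964° → +385.129°.
+385.129° lies outside (−180°, 180°]; subtract 360° → +25.129°.

+25.129°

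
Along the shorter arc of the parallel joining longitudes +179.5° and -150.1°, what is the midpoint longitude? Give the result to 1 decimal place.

Signed shortest Δλ from +179.5° to -150.1° is +30.4°.
Midpoint longitude = +179.5° + (+30.4°)/2 = +179.5° + 15.2° = +194.7°.
Normalise into (−180°, 180°]: -165.3°.
(The naïve average (+179.5 + -150.1)/2 = 14.7° is on the wrong side of the globe.)

-165.3°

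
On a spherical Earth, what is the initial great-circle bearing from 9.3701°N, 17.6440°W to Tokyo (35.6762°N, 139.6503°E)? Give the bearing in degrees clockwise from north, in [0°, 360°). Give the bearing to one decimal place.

24.2°

Δλ = 139.6503 − -17.6440 = 157.2943°.
θ = atan2( sin Δλ · cos φ₂ , cos φ₁ · sin φ₂ − sin φ₁ · cos φ₂ · cos Δλ )
  = atan2(0.31356, 0.69743) = 24.208° → normalised to [0°, 360°): 24.208°.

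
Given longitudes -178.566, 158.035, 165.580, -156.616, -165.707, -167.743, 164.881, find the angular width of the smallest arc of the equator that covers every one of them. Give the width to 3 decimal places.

Sort the longitudes: -178.566°, -167.743°, -165.707°, -156.616°, +158.035°, +164.881°, +165.580°.
Eastward gaps between consecutive values (wrapping around): 10.823°, 2.036°, 9.091°, 314.651°, 6.846°, 0.699°, 15.854°.
Largest gap = 314.651° ⇒ minimal covering band is its complement: 360° − 314.651° = 45.349°.
Band runs from +158.035° eastward to -156.616°, crossing the antimeridian.

45.349°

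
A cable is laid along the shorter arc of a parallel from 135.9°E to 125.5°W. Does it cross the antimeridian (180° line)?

Yes

Naïve |-125.5 − 135.9| = 261.4° > 180°, so the shorter arc goes the other way round — across 180°.
Signed shortest Δλ = ((-125.5 − 135.9 + 180) mod 360) − 180 = 98.6°.
Going east by 98.6° from +135.9° passes through 180° before reaching -125.5°.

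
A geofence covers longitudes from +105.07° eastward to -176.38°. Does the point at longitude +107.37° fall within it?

Band width going east from +105.07° to -176.38°: ((-176.38 − 105.07) mod 360) = 78.55°.
Offset of +107.37° east of the west edge: ((107.37 − 105.07) mod 360) = 2.30°.
2.30° ≤ 78.55° ⇒ inside.

Yes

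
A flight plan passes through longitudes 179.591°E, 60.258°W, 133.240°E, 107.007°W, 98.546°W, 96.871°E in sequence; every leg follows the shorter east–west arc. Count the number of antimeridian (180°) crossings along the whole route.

Leg 1: +179.591° → -60.258°, shortest Δλ = 120.151° (east) — crosses 180°.
Leg 2: -60.258° → +133.240°, shortest Δλ = -166.502° (west) — crosses 180°.
Leg 3: +133.240° → -107.007°, shortest Δλ = 119.753° (east) — crosses 180°.
Leg 4: -107.007° → -98.546°, shortest Δλ = 8.461° (east) — does not cross 180°.
Leg 5: -98.546° → +96.871°, shortest Δλ = -164.583° (west) — crosses 180°.
Total crossings: 4.

4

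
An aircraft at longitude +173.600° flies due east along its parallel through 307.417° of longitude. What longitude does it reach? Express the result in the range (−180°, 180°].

+121.017°

Start at +173.600°; shift +307.417° → +481.017°.
+481.017° lies outside (−180°, 180°]; subtract 360° → +121.017°.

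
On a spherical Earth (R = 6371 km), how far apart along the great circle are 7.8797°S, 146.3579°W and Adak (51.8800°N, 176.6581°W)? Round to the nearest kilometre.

Δλ = -176.6581 − -146.3579 = -30.3002°.
Δφ = 51.8800 − -7.8797 = 59.7597°.
a = sin²(Δφ/2) + cos φ₁ · cos φ₂ · sin²(Δλ/2) = 0.289952.
c = 2·atan2(√a, √(1−a)) = 1.13725 rad → d = 6371·c ≈ 7245.39 km.

7245 km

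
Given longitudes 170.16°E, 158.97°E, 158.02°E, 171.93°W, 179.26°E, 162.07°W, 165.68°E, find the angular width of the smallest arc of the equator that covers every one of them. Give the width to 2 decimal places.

Sort the longitudes: -171.93°, -162.07°, +158.02°, +158.97°, +165.68°, +170.16°, +179.26°.
Eastward gaps between consecutive values (wrapping around): 9.86°, 320.09°, 0.95°, 6.71°, 4.48°, 9.10°, 8.81°.
Largest gap = 320.09° ⇒ minimal covering band is its complement: 360° − 320.09° = 39.91°.
Band runs from +158.02° eastward to -162.07°, crossing the antimeridian.

39.91°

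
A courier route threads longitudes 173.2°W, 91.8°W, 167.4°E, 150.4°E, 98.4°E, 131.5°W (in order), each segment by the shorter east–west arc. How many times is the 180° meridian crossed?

2

Leg 1: -173.2° → -91.8°, shortest Δλ = 81.4° (east) — does not cross 180°.
Leg 2: -91.8° → +167.4°, shortest Δλ = -100.8° (west) — crosses 180°.
Leg 3: +167.4° → +150.4°, shortest Δλ = -17.0° (west) — does not cross 180°.
Leg 4: +150.4° → +98.4°, shortest Δλ = -52.0° (west) — does not cross 180°.
Leg 5: +98.4° → -131.5°, shortest Δλ = 130.1° (east) — crosses 180°.
Total crossings: 2.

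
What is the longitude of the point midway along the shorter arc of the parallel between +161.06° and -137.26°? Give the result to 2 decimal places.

-168.10°

Signed shortest Δλ from +161.06° to -137.26° is +61.68°.
Midpoint longitude = +161.06° + (+61.68°)/2 = +161.06° + 30.84° = +191.90°.
Normalise into (−180°, 180°]: -168.10°.
(The naïve average (+161.06 + -137.26)/2 = 11.9° is on the wrong side of the globe.)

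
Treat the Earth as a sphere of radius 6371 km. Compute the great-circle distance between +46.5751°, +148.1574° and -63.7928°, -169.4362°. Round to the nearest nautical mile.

6923 nmi

Δλ = -169.4362 − 148.1574 = -317.5936°; wrapped into (−180°, 180°]: 42.4064°.
Δφ = -63.7928 − 46.5751 = -110.3679°.
a = sin²(Δφ/2) + cos φ₁ · cos φ₂ · sin²(Δλ/2) = 0.713733.
c = 2·atan2(√a, √(1−a)) = 2.01249 rad → d = 6371·c ≈ 12821.54 km ≈ 6923.08 nmi.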